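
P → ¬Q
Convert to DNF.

¬P ∨ ¬Q

P → ¬Q
⇔ ¬P ∨ ¬Q   (eliminate →)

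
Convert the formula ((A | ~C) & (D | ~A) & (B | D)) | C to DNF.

(A & D) | (~C & D) | (~C & ~A & B) | C

((A | ~C) & (D | ~A) & (B | D)) | C
≡ (A & D & B) | (A & D & D) | (A & ~A & B) | (A & ~A & D) | (~C & D & B) | (~C & D & D) | (~C & ~A & B) | (~C & ~A & D) | C   (distribute & over |)
≡ (A & D) | (~C & D) | (~C & ~A & B) | C   (simplify)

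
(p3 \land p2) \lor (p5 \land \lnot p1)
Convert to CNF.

(p3 \land p2) \lor (p5 \land \lnot p1)
≡ (p3 \lor p5) \land (p3 \lor \lnot p1) \land (p2 \lor p5) \land (p2 \lor \lnot p1)   [distribute \lor over \land]

(p3 \lor p5) \land (p3 \lor \lnot p1) \land (p2 \lor p5) \land (p2 \lor \lnot p1)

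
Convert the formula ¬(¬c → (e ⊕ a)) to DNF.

¬(¬c → (e ⊕ a))
= ¬(¬¬c ∨ (e ⊕ a))   [eliminate →]
= ¬(¬¬c ∨ (e ∧ ¬a) ∨ (¬e ∧ a))   [expand ⊕]
= ¬¬¬c ∧ ¬(e ∧ ¬a) ∧ ¬(¬e ∧ a)   [De Morgan]
= ¬c ∧ ¬(e ∧ ¬a) ∧ ¬(¬e ∧ a)   [double negation]
= ¬c ∧ (¬e ∨ ¬¬a) ∧ ¬(¬e ∧ a)   [De Morgan]
= ¬c ∧ (¬e ∨ a) ∧ ¬(¬e ∧ a)   [double negation]
= ¬c ∧ (¬e ∨ a) ∧ (¬¬e ∨ ¬a)   [De Morgan]
= ¬c ∧ (¬e ∨ a) ∧ (e ∨ ¬a)   [double negation]
= (¬c ∧ ¬e ∧ e) ∨ (¬c ∧ ¬e ∧ ¬a) ∨ (¬c ∧ a ∧ e) ∨ (¬c ∧ a ∧ ¬a)   [distribute ∧ over ∨]
= (¬c ∧ ¬e ∧ ¬a) ∨ (¬c ∧ a ∧ e)   [simplify]

(¬c ∧ ¬e ∧ ¬a) ∨ (¬c ∧ a ∧ e)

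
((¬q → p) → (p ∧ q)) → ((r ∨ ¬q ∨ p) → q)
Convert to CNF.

((¬q → p) → (p ∧ q)) → ((r ∨ ¬q ∨ p) → q)
≡ ¬((¬q → p) → (p ∧ q)) ∨ ((r ∨ ¬q ∨ p) → q)   — eliminate →
≡ ¬(¬(¬q → p) ∨ (p ∧ q)) ∨ ((r ∨ ¬q ∨ p) → q)   — eliminate →
≡ ¬(¬(¬¬q ∨ p) ∨ (p ∧ q)) ∨ ((r ∨ ¬q ∨ p) → q)   — eliminate →
≡ ¬(¬(¬¬q ∨ p) ∨ (p ∧ q)) ∨ ¬(r ∨ ¬q ∨ p) ∨ q   — eliminate →
≡ (¬¬(¬¬q ∨ p) ∧ ¬(p ∧ q)) ∨ ¬(r ∨ ¬q ∨ p) ∨ q   — De Morgan
≡ ((¬¬q ∨ p) ∧ ¬(p ∧ q)) ∨ ¬(r ∨ ¬q ∨ p) ∨ q   — double negation
≡ ((q ∨ p) ∧ ¬(p ∧ q)) ∨ ¬(r ∨ ¬q ∨ p) ∨ q   — double negation
≡ ((q ∨ p) ∧ (¬p ∨ ¬q)) ∨ ¬(r ∨ ¬q ∨ p) ∨ q   — De Morgan
≡ ((q ∨ p) ∧ (¬p ∨ ¬q)) ∨ (¬r ∧ ¬¬q ∧ ¬p) ∨ q   — De Morgan
≡ ((q ∨ p) ∧ (¬p ∨ ¬q)) ∨ (¬r ∧ q ∧ ¬p) ∨ q   — double negation
≡ (q ∨ p ∨ ¬r ∨ q) ∧ (q ∨ p ∨ q ∨ q) ∧ (q ∨ p ∨ ¬p ∨ q) ∧ (¬p ∨ ¬q ∨ ¬r ∨ q) ∧ (¬p ∨ ¬q ∨ q ∨ q) ∧ (¬p ∨ ¬q ∨ ¬p ∨ q)   — distribute ∨ over ∧
≡ q ∨ p   — simplify

q ∨ p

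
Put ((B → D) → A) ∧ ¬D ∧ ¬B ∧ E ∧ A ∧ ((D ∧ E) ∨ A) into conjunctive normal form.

((B → D) → A) ∧ ¬D ∧ ¬B ∧ E ∧ A ∧ ((D ∧ E) ∨ A)
= (¬(B → D) ∨ A) ∧ ¬D ∧ ¬B ∧ E ∧ A ∧ ((D ∧ E) ∨ A)   (eliminate →)
= (¬(¬B ∨ D) ∨ A) ∧ ¬D ∧ ¬B ∧ E ∧ A ∧ ((D ∧ E) ∨ A)   (eliminate →)
= ((¬¬B ∧ ¬D) ∨ A) ∧ ¬D ∧ ¬B ∧ E ∧ A ∧ ((D ∧ E) ∨ A)   (De Morgan)
= ((B ∧ ¬D) ∨ A) ∧ ¬D ∧ ¬B ∧ E ∧ A ∧ ((D ∧ E) ∨ A)   (double negation)
= (B ∨ A) ∧ (¬D ∨ A) ∧ ¬D ∧ ¬B ∧ E ∧ A ∧ (D ∨ A) ∧ (E ∨ A)   (distribute ∨ over ∧)
= ¬D ∧ ¬B ∧ E ∧ A   (simplify)

¬D ∧ ¬B ∧ E ∧ A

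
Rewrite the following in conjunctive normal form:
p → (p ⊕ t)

p → (p ⊕ t)
≡ ¬p ∨ (p ⊕ t)   [eliminate →]
≡ ¬p ∨ ((p ∨ t) ∧ ¬(p ∧ t))   [expand ⊕]
≡ ¬p ∨ ((p ∨ t) ∧ (¬p ∨ ¬t))   [De Morgan]
≡ (¬p ∨ p ∨ t) ∧ (¬p ∨ ¬p ∨ ¬t)   [distribute ∨ over ∧]
≡ ¬p ∨ ¬t   [simplify]

¬p ∨ ¬t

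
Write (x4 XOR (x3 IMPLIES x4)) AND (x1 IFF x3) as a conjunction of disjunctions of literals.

(x4 XOR (x3 IMPLIES x4)) AND (x1 IFF x3)
≡ (x4 OR (x3 IMPLIES x4)) AND NOT (x4 AND (x3 IMPLIES x4)) AND (x1 IFF x3)   — expand XOR
≡ (x4 OR NOT x3 OR x4) AND NOT (x4 AND (x3 IMPLIES x4)) AND (x1 IFF x3)   — eliminate IMPLIES
≡ (x4 OR NOT x3 OR x4) AND NOT (x4 AND (NOT x3 OR x4)) AND (x1 IFF x3)   — eliminate IMPLIES
≡ (x4 OR NOT x3 OR x4) AND NOT (x4 AND (NOT x3 OR x4)) AND (x1 IMPLIES x3) AND (x3 IMPLIES x1)   — eliminate IFF
≡ (x4 OR NOT x3 OR x4) AND NOT (x4 AND (NOT x3 OR x4)) AND (NOT x1 OR x3) AND (x3 IMPLIES x1)   — eliminate IMPLIES
≡ (x4 OR NOT x3 OR x4) AND NOT (x4 AND (NOT x3 OR x4)) AND (NOT x1 OR x3) AND (NOT x3 OR x1)   — eliminate IMPLIES
≡ (x4 OR NOT x3 OR x4) AND (NOT x4 OR NOT (NOT x3 OR x4)) AND (NOT x1 OR x3) AND (NOT x3 OR x1)   — De Morgan
≡ (x4 OR NOT x3 OR x4) AND (NOT x4 OR (NOT NOT x3 AND NOT x4)) AND (NOT x1 OR x3) AND (NOT x3 OR x1)   — De Morgan
≡ (x4 OR NOT x3 OR x4) AND (NOT x4 OR (x3 AND NOT x4)) AND (NOT x1 OR x3) AND (NOT x3 OR x1)   — double negation
≡ (x4 OR NOT x3 OR x4) AND (NOT x4 OR x3) AND (NOT x4 OR NOT x4) AND (NOT x1 OR x3) AND (NOT x3 OR x1)   — distribute OR over AND
≡ (x4 OR NOT x3) AND NOT x4 AND (NOT x1 OR x3) AND (NOT x3 OR x1)   — simplify

(x4 OR NOT x3) AND NOT x4 AND (NOT x1 OR x3) AND (NOT x3 OR x1)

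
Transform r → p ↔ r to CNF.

r ∧ (¬r ∨ p)

r → p ↔ r
≡ ((r → p) → r) ∧ (r → (r → p))   [eliminate ↔]
≡ (¬(r → p) ∨ r) ∧ (r → (r → p))   [eliminate →]
≡ (¬(¬r ∨ p) ∨ r) ∧ (r → (r → p))   [eliminate →]
≡ (¬(¬r ∨ p) ∨ r) ∧ (¬r ∨ (r → p))   [eliminate →]
≡ (¬(¬r ∨ p) ∨ r) ∧ (¬r ∨ ¬r ∨ p)   [eliminate →]
≡ (¬¬r ∧ ¬p ∨ r) ∧ (¬r ∨ ¬r ∨ p)   [De Morgan]
≡ (r ∧ ¬p ∨ r) ∧ (¬r ∨ ¬r ∨ p)   [double negation]
≡ (r ∨ r) ∧ (¬p ∨ r) ∧ (¬r ∨ ¬r ∨ p)   [distribute ∨ over ∧]
≡ r ∧ (¬r ∨ p)   [simplify]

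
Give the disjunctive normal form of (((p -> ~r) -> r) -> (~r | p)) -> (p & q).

(((p -> ~r) -> r) -> (~r | p)) -> (p & q)
= ~(((p -> ~r) -> r) -> (~r | p)) | (p & q)   [eliminate ->]
= ~(~((p -> ~r) -> r) | ~r | p) | (p & q)   [eliminate ->]
= ~(~(~(p -> ~r) | r) | ~r | p) | (p & q)   [eliminate ->]
= ~(~(~(~p | ~r) | r) | ~r | p) | (p & q)   [eliminate ->]
= (~~(~(~p | ~r) | r) & ~~r & ~p) | (p & q)   [De Morgan]
= ((~(~p | ~r) | r) & ~~r & ~p) | (p & q)   [double negation]
= (((~~p & ~~r) | r) & ~~r & ~p) | (p & q)   [De Morgan]
= (((p & ~~r) | r) & ~~r & ~p) | (p & q)   [double negation]
= (((p & r) | r) & ~~r & ~p) | (p & q)   [double negation]
= (((p & r) | r) & r & ~p) | (p & q)   [double negation]
= (p & r & r & ~p) | (r & r & ~p) | (p & q)   [distribute & over |]
= (r & ~p) | (p & q)   [simplify]

(r & ~p) | (p & q)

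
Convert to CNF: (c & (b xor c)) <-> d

(c & (b xor c)) <-> d
⇔ ((c & (b xor c)) -> d) & (d -> (c & (b xor c)))   [eliminate <->]
⇔ (~(c & (b xor c)) | d) & (d -> (c & (b xor c)))   [eliminate ->]
⇔ (~(c & (b | c) & ~(b & c)) | d) & (d -> (c & (b xor c)))   [expand xor]
⇔ (~(c & (b | c) & ~(b & c)) | d) & (~d | (c & (b xor c)))   [eliminate ->]
⇔ (~(c & (b | c) & ~(b & c)) | d) & (~d | (c & (b | c) & ~(b & c)))   [expand xor]
⇔ (~c | ~(b | c) | ~~(b & c) | d) & (~d | (c & (b | c) & ~(b & c)))   [De Morgan]
⇔ (~c | (~b & ~c) | ~~(b & c) | d) & (~d | (c & (b | c) & ~(b & c)))   [De Morgan]
⇔ (~c | (~b & ~c) | (b & c) | d) & (~d | (c & (b | c) & ~(b & c)))   [double negation]
⇔ (~c | (~b & ~c) | (b & c) | d) & (~d | (c & (b | c) & (~b | ~c)))   [De Morgan]
⇔ (~c | ~b | b | d) & (~c | ~b | c | d) & (~c | ~c | b | d) & (~c | ~c | c | d) & (~d | c) & (~d | b | c) & (~d | ~b | ~c)   [distribute | over &]
⇔ (~c | b | d) & (~d | c) & (~d | ~b | ~c)   [simplify]

(~c | b | d) & (~d | c) & (~d | ~b | ~c)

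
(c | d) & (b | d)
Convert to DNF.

(c | d) & (b | d)
≡ (c & b) | (c & d) | (d & b) | (d & d)   (distribute & over |)
≡ (c & b) | d   (simplify)

(c & b) | d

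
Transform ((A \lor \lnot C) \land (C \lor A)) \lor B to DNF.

((A \lor \lnot C) \land (C \lor A)) \lor B
= (A \land C) \lor (A \land A) \lor (\lnot C \land C) \lor (\lnot C \land A) \lor B   (distribute \land over \lor)
= A \lor B   (simplify)

A \lor B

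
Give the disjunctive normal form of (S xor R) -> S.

(S xor R) -> S
⇔ ~(S xor R) | S   (eliminate ->)
⇔ ~((S & ~R) | (~S & R)) | S   (expand xor)
⇔ (~(S & ~R) & ~(~S & R)) | S   (De Morgan)
⇔ ((~S | ~~R) & ~(~S & R)) | S   (De Morgan)
⇔ ((~S | R) & ~(~S & R)) | S   (double negation)
⇔ ((~S | R) & (~~S | ~R)) | S   (De Morgan)
⇔ ((~S | R) & (S | ~R)) | S   (double negation)
⇔ (~S & S) | (~S & ~R) | (R & S) | (R & ~R) | S   (distribute & over |)
⇔ (~S & ~R) | S   (simplify)

(~S & ~R) | S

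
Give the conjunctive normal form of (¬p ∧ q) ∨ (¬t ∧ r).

(¬p ∧ q) ∨ (¬t ∧ r)
≡ (¬p ∨ ¬t) ∧ (¬p ∨ r) ∧ (q ∨ ¬t) ∧ (q ∨ r)   [distribute ∨ over ∧]

(¬p ∨ ¬t) ∧ (¬p ∨ r) ∧ (q ∨ ¬t) ∧ (q ∨ r)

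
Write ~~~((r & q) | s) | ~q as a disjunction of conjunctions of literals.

~~~((r & q) | s) | ~q
≡ ~((r & q) | s) | ~q   [double negation]
≡ (~(r & q) & ~s) | ~q   [De Morgan]
≡ ((~r | ~q) & ~s) | ~q   [De Morgan]
≡ (~r & ~s) | (~q & ~s) | ~q   [distribute & over |]
≡ (~r & ~s) | ~q   [simplify]

(~r & ~s) | ~q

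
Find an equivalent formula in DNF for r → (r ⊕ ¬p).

r → (r ⊕ ¬p)
≡ ¬r ∨ (r ⊕ ¬p)
≡ ¬r ∨ (r ∧ ¬¬p) ∨ (¬r ∧ ¬p)
≡ ¬r ∨ (r ∧ p) ∨ (¬r ∧ ¬p)
≡ ¬r ∨ (r ∧ p)

¬r ∨ (r ∧ p)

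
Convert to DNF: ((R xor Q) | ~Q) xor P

(~R & Q & ~P) | (~Q & ~P) | (Q & R & P)

((R xor Q) | ~Q) xor P
≡ (((R xor Q) | ~Q) & ~P) | (~((R xor Q) | ~Q) & P)   — expand xor
≡ (((R & ~Q) | (~R & Q) | ~Q) & ~P) | (~((R xor Q) | ~Q) & P)   — expand xor
≡ (((R & ~Q) | (~R & Q) | ~Q) & ~P) | (~((R & ~Q) | (~R & Q) | ~Q) & P)   — expand xor
≡ (((R & ~Q) | (~R & Q) | ~Q) & ~P) | (~(R & ~Q) & ~(~R & Q) & ~~Q & P)   — De Morgan
≡ (((R & ~Q) | (~R & Q) | ~Q) & ~P) | ((~R | ~~Q) & ~(~R & Q) & ~~Q & P)   — De Morgan
≡ (((R & ~Q) | (~R & Q) | ~Q) & ~P) | ((~R | Q) & ~(~R & Q) & ~~Q & P)   — double negation
≡ (((R & ~Q) | (~R & Q) | ~Q) & ~P) | ((~R | Q) & (~~R | ~Q) & ~~Q & P)   — De Morgan
≡ (((R & ~Q) | (~R & Q) | ~Q) & ~P) | ((~R | Q) & (R | ~Q) & ~~Q & P)   — double negation
≡ (((R & ~Q) | (~R & Q) | ~Q) & ~P) | ((~R | Q) & (R | ~Q) & Q & P)   — double negation
≡ (R & ~Q & ~P) | (~R & Q & ~P) | (~Q & ~P) | (~R & R & Q & P) | (~R & ~Q & Q & P) | (Q & R & Q & P) | (Q & ~Q & Q & P)   — distribute & over |
≡ (~R & Q & ~P) | (~Q & ~P) | (Q & R & P)   — simplify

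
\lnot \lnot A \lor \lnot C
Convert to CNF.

A \lor \lnot C

\lnot \lnot A \lor \lnot C
= A \lor \lnot C   [double negation]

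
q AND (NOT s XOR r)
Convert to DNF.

q AND (NOT s XOR r)
= q AND ((NOT s AND NOT r) OR (NOT NOT s AND r))
= q AND ((NOT s AND NOT r) OR (s AND r))
= (q AND NOT s AND NOT r) OR (q AND s AND r)

(q AND NOT s AND NOT r) OR (q AND s AND r)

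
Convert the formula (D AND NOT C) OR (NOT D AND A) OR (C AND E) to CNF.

(D OR A OR C) AND (D OR A OR E) AND (NOT C OR NOT D OR E) AND (NOT C OR A OR E)

(D AND NOT C) OR (NOT D AND A) OR (C AND E)
≡ (D OR NOT D OR C) AND (D OR NOT D OR E) AND (D OR A OR C) AND (D OR A OR E) AND (NOT C OR NOT D OR C) AND (NOT C OR NOT D OR E) AND (NOT C OR A OR C) AND (NOT C OR A OR E)   [distribute OR over AND]
≡ (D OR A OR C) AND (D OR A OR E) AND (NOT C OR NOT D OR E) AND (NOT C OR A OR E)   [simplify]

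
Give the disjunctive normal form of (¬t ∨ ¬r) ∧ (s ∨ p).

(¬t ∨ ¬r) ∧ (s ∨ p)
≡ (¬t ∧ s) ∨ (¬t ∧ p) ∨ (¬r ∧ s) ∨ (¬r ∧ p)   [distribute ∧ over ∨]

(¬t ∧ s) ∨ (¬t ∧ p) ∨ (¬r ∧ s) ∨ (¬r ∧ p)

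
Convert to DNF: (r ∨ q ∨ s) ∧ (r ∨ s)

r ∨ s

(r ∨ q ∨ s) ∧ (r ∨ s)
= (r ∧ r) ∨ (r ∧ s) ∨ (q ∧ r) ∨ (q ∧ s) ∨ (s ∧ r) ∨ (s ∧ s)   — distribute ∧ over ∨
= r ∨ s   — simplify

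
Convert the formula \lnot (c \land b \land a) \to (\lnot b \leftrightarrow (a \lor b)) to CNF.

(c \lor \lnot b) \land (b \lor a) \land (a \lor \lnot b)

\lnot (c \land b \land a) \to (\lnot b \leftrightarrow (a \lor b))
≡ \lnot \lnot (c \land b \land a) \lor (\lnot b \leftrightarrow (a \lor b))
≡ \lnot \lnot (c \land b \land a) \lor ((\lnot b \to (a \lor b)) \land ((a \lor b) \to \lnot b))
≡ \lnot \lnot (c \land b \land a) \lor ((\lnot \lnot b \lor a \lor b) \land ((a \lor b) \to \lnot b))
≡ \lnot \lnot (c \land b \land a) \lor ((\lnot \lnot b \lor a \lor b) \land (\lnot (a \lor b) \lor \lnot b))
≡ (c \land b \land a) \lor ((\lnot \lnot b \lor a \lor b) \land (\lnot (a \lor b) \lor \lnot b))
≡ (c \land b \land a) \lor ((b \lor a \lor b) \land (\lnot (a \lor b) \lor \lnot b))
≡ (c \land b \land a) \lor ((b \lor a \lor b) \land ((\lnot a \land \lnot b) \lor \lnot b))
≡ (c \lor b \lor a \lor b) \land (c \lor \lnot a \lor \lnot b) \land (c \lor \lnot b \lor \lnot b) \land (b \lor b \lor a \lor b) \land (b \lor \lnot a \lor \lnot b) \land (b \lor \lnot b \lor \lnot b) \land (a \lor b \lor a \lor b) \land (a \lor \lnot a \lor \lnot b) \land (a \lor \lnot b \lor \lnot b)
≡ (c \lor \lnot b) \land (b \lor a) \land (a \lor \lnot b)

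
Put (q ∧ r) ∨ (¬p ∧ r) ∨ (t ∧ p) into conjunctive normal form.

(q ∨ ¬p ∨ t) ∧ (r ∨ t) ∧ (r ∨ p)

(q ∧ r) ∨ (¬p ∧ r) ∨ (t ∧ p)
= (q ∨ ¬p ∨ t) ∧ (q ∨ ¬p ∨ p) ∧ (q ∨ r ∨ t) ∧ (q ∨ r ∨ p) ∧ (r ∨ ¬p ∨ t) ∧ (r ∨ ¬p ∨ p) ∧ (r ∨ r ∨ t) ∧ (r ∨ r ∨ p)   [distribute ∨ over ∧]
= (q ∨ ¬p ∨ t) ∧ (r ∨ t) ∧ (r ∨ p)   [simplify]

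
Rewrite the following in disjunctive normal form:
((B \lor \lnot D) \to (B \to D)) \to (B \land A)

(B \land \lnot D) \lor (B \land A)

((B \lor \lnot D) \to (B \to D)) \to (B \land A)
≡ \lnot ((B \lor \lnot D) \to (B \to D)) \lor (B \land A)   [eliminate \to]
≡ \lnot (\lnot (B \lor \lnot D) \lor (B \to D)) \lor (B \land A)   [eliminate \to]
≡ \lnot (\lnot (B \lor \lnot D) \lor \lnot B \lor D) \lor (B \land A)   [eliminate \to]
≡ (\lnot \lnot (B \lor \lnot D) \land \lnot \lnot B \land \lnot D) \lor (B \land A)   [De Morgan]
≡ ((B \lor \lnot D) \land \lnot \lnot B \land \lnot D) \lor (B \land A)   [double negation]
≡ ((B \lor \lnot D) \land B \land \lnot D) \lor (B \land A)   [double negation]
≡ (B \land B \land \lnot D) \lor (\lnot D \land B \land \lnot D) \lor (B \land A)   [distribute \land over \lor]
≡ (B \land \lnot D) \lor (B \land A)   [simplify]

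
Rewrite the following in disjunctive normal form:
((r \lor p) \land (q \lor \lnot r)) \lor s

(r \land q) \lor (p \land q) \lor (p \land \lnot r) \lor s

((r \lor p) \land (q \lor \lnot r)) \lor s
≡ (r \land q) \lor (r \land \lnot r) \lor (p \land q) \lor (p \land \lnot r) \lor s
≡ (r \land q) \lor (p \land q) \lor (p \land \lnot r) \lor s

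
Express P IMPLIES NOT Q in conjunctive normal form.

NOT P OR NOT Q

P IMPLIES NOT Q
≡ NOT P OR NOT Q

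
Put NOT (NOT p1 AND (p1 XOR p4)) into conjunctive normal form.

NOT (NOT p1 AND (p1 XOR p4))
≡ NOT (NOT p1 AND (p1 OR p4) AND NOT (p1 AND p4))
≡ NOT NOT p1 OR NOT (p1 OR p4) OR NOT NOT (p1 AND p4)
≡ p1 OR NOT (p1 OR p4) OR NOT NOT (p1 AND p4)
≡ p1 OR (NOT p1 AND NOT p4) OR NOT NOT (p1 AND p4)
≡ p1 OR (NOT p1 AND NOT p4) OR (p1 AND p4)
≡ (p1 OR NOT p1 OR p1) AND (p1 OR NOT p1 OR p4) AND (p1 OR NOT p4 OR p1) AND (p1 OR NOT p4 OR p4)
≡ p1 OR NOT p4

p1 OR NOT p4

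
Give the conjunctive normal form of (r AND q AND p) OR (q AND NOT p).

(r OR NOT p) AND q

(r AND q AND p) OR (q AND NOT p)
≡ (r OR q) AND (r OR NOT p) AND (q OR q) AND (q OR NOT p) AND (p OR q) AND (p OR NOT p)   — distribute OR over AND
≡ (r OR NOT p) AND q   — simplify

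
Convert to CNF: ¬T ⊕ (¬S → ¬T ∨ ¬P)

¬T ⊕ (¬S → ¬T ∨ ¬P)
= (¬T ∨ (¬S → ¬T ∨ ¬P)) ∧ ¬(¬T ∧ (¬S → ¬T ∨ ¬P))   — expand ⊕
= (¬T ∨ ¬¬S ∨ ¬T ∨ ¬P) ∧ ¬(¬T ∧ (¬S → ¬T ∨ ¬P))   — eliminate →
= (¬T ∨ ¬¬S ∨ ¬T ∨ ¬P) ∧ ¬(¬T ∧ (¬¬S ∨ ¬T ∨ ¬P))   — eliminate →
= (¬T ∨ S ∨ ¬T ∨ ¬P) ∧ ¬(¬T ∧ (¬¬S ∨ ¬T ∨ ¬P))   — double negation
= (¬T ∨ S ∨ ¬T ∨ ¬P) ∧ (¬¬T ∨ ¬(¬¬S ∨ ¬T ∨ ¬P))   — De Morgan
= (¬T ∨ S ∨ ¬T ∨ ¬P) ∧ (T ∨ ¬(¬¬S ∨ ¬T ∨ ¬P))   — double negation
= (¬T ∨ S ∨ ¬T ∨ ¬P) ∧ (T ∨ ¬¬¬S ∧ ¬¬T ∧ ¬¬P)   — De Morgan
= (¬T ∨ S ∨ ¬T ∨ ¬P) ∧ (T ∨ ¬S ∧ ¬¬T ∧ ¬¬P)   — double negation
= (¬T ∨ S ∨ ¬T ∨ ¬P) ∧ (T ∨ ¬S ∧ T ∧ ¬¬P)   — double negation
= (¬T ∨ S ∨ ¬T ∨ ¬P) ∧ (T ∨ ¬S ∧ T ∧ P)   — double negation
= (¬T ∨ S ∨ ¬T ∨ ¬P) ∧ (T ∨ ¬S) ∧ (T ∨ T) ∧ (T ∨ P)   — distribute ∨ over ∧
= (¬T ∨ S ∨ ¬P) ∧ T   — simplify

(¬T ∨ S ∨ ¬P) ∧ T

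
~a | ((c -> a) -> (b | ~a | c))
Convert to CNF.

~a | c | b

~a | ((c -> a) -> (b | ~a | c))
≡ ~a | ~(c -> a) | b | ~a | c   (eliminate ->)
≡ ~a | ~(~c | a) | b | ~a | c   (eliminate ->)
≡ ~a | (~~c & ~a) | b | ~a | c   (De Morgan)
≡ ~a | (c & ~a) | b | ~a | c   (double negation)
≡ (~a | c | b | ~a | c) & (~a | ~a | b | ~a | c)   (distribute | over &)
≡ ~a | c | b   (simplify)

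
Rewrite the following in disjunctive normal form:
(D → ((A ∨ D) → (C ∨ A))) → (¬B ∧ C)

(D → ((A ∨ D) → (C ∨ A))) → (¬B ∧ C)
≡ ¬(D → ((A ∨ D) → (C ∨ A))) ∨ (¬B ∧ C)   (eliminate →)
≡ ¬(¬D ∨ ((A ∨ D) → (C ∨ A))) ∨ (¬B ∧ C)   (eliminate →)
≡ ¬(¬D ∨ ¬(A ∨ D) ∨ C ∨ A) ∨ (¬B ∧ C)   (eliminate →)
≡ (¬¬D ∧ ¬¬(A ∨ D) ∧ ¬C ∧ ¬A) ∨ (¬B ∧ C)   (De Morgan)
≡ (D ∧ ¬¬(A ∨ D) ∧ ¬C ∧ ¬A) ∨ (¬B ∧ C)   (double negation)
≡ (D ∧ (A ∨ D) ∧ ¬C ∧ ¬A) ∨ (¬B ∧ C)   (double negation)
≡ (D ∧ A ∧ ¬C ∧ ¬A) ∨ (D ∧ D ∧ ¬C ∧ ¬A) ∨ (¬B ∧ C)   (distribute ∧ over ∨)
≡ (D ∧ ¬C ∧ ¬A) ∨ (¬B ∧ C)   (simplify)

(D ∧ ¬C ∧ ¬A) ∨ (¬B ∧ C)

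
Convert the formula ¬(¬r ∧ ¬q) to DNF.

r ∨ q

¬(¬r ∧ ¬q)
⇔ ¬¬r ∨ ¬¬q   — De Morgan
⇔ r ∨ ¬¬q   — double negation
⇔ r ∨ q   — double negation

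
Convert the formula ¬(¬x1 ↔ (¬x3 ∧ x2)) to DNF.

¬(¬x1 ↔ (¬x3 ∧ x2))
≡ ¬((¬x1 → (¬x3 ∧ x2)) ∧ ((¬x3 ∧ x2) → ¬x1))   [eliminate ↔]
≡ ¬((¬¬x1 ∨ (¬x3 ∧ x2)) ∧ ((¬x3 ∧ x2) → ¬x1))   [eliminate →]
≡ ¬((¬¬x1 ∨ (¬x3 ∧ x2)) ∧ (¬(¬x3 ∧ x2) ∨ ¬x1))   [eliminate →]
≡ ¬(¬¬x1 ∨ (¬x3 ∧ x2)) ∨ ¬(¬(¬x3 ∧ x2) ∨ ¬x1)   [De Morgan]
≡ (¬¬¬x1 ∧ ¬(¬x3 ∧ x2)) ∨ ¬(¬(¬x3 ∧ x2) ∨ ¬x1)   [De Morgan]
≡ (¬x1 ∧ ¬(¬x3 ∧ x2)) ∨ ¬(¬(¬x3 ∧ x2) ∨ ¬x1)   [double negation]
≡ (¬x1 ∧ (¬¬x3 ∨ ¬x2)) ∨ ¬(¬(¬x3 ∧ x2) ∨ ¬x1)   [De Morgan]
≡ (¬x1 ∧ (x3 ∨ ¬x2)) ∨ ¬(¬(¬x3 ∧ x2) ∨ ¬x1)   [double negation]
≡ (¬x1 ∧ (x3 ∨ ¬x2)) ∨ (¬¬(¬x3 ∧ x2) ∧ ¬¬x1)   [De Morgan]
≡ (¬x1 ∧ (x3 ∨ ¬x2)) ∨ (¬x3 ∧ x2 ∧ ¬¬x1)   [double negation]
≡ (¬x1 ∧ (x3 ∨ ¬x2)) ∨ (¬x3 ∧ x2 ∧ x1)   [double negation]
≡ (¬x1 ∧ x3) ∨ (¬x1 ∧ ¬x2) ∨ (¬x3 ∧ x2 ∧ x1)   [distribute ∧ over ∨]

(¬x1 ∧ x3) ∨ (¬x1 ∧ ¬x2) ∨ (¬x3 ∧ x2 ∧ x1)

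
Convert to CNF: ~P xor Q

(~P | Q) & (P | ~Q)

~P xor Q
⇔ (~P | Q) & ~(~P & Q)   [expand xor]
⇔ (~P | Q) & (~~P | ~Q)   [De Morgan]
⇔ (~P | Q) & (P | ~Q)   [double negation]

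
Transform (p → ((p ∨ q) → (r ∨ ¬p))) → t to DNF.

(p ∧ ¬r) ∨ t

(p → ((p ∨ q) → (r ∨ ¬p))) → t
= ¬(p → ((p ∨ q) → (r ∨ ¬p))) ∨ t   [eliminate →]
= ¬(¬p ∨ ((p ∨ q) → (r ∨ ¬p))) ∨ t   [eliminate →]
= ¬(¬p ∨ ¬(p ∨ q) ∨ r ∨ ¬p) ∨ t   [eliminate →]
= (¬¬p ∧ ¬¬(p ∨ q) ∧ ¬r ∧ ¬¬p) ∨ t   [De Morgan]
= (p ∧ ¬¬(p ∨ q) ∧ ¬r ∧ ¬¬p) ∨ t   [double negation]
= (p ∧ (p ∨ q) ∧ ¬r ∧ ¬¬p) ∨ t   [double negation]
= (p ∧ (p ∨ q) ∧ ¬r ∧ p) ∨ t   [double negation]
= (p ∧ p ∧ ¬r ∧ p) ∨ (p ∧ q ∧ ¬r ∧ p) ∨ t   [distribute ∧ over ∨]
= (p ∧ ¬r) ∨ t   [simplify]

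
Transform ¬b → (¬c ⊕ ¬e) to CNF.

(b ∨ ¬c ∨ ¬e) ∧ (b ∨ c ∨ e)

¬b → (¬c ⊕ ¬e)
= ¬¬b ∨ (¬c ⊕ ¬e)   [eliminate →]
= ¬¬b ∨ ((¬c ∨ ¬e) ∧ ¬(¬c ∧ ¬e))   [expand ⊕]
= b ∨ ((¬c ∨ ¬e) ∧ ¬(¬c ∧ ¬e))   [double negation]
= b ∨ ((¬c ∨ ¬e) ∧ (¬¬c ∨ ¬¬e))   [De Morgan]
= b ∨ ((¬c ∨ ¬e) ∧ (c ∨ ¬¬e))   [double negation]
= b ∨ ((¬c ∨ ¬e) ∧ (c ∨ e))   [double negation]
= (b ∨ ¬c ∨ ¬e) ∧ (b ∨ c ∨ e)   [distribute ∨ over ∧]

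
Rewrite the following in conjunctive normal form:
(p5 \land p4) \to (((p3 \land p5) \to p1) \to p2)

(\lnot p5 \lor \lnot p4 \lor p3 \lor p2) \land (\lnot p5 \lor \lnot p4 \lor \lnot p1 \lor p2)

(p5 \land p4) \to (((p3 \land p5) \to p1) \to p2)
≡ \lnot (p5 \land p4) \lor (((p3 \land p5) \to p1) \to p2)   [eliminate \to]
≡ \lnot (p5 \land p4) \lor \lnot ((p3 \land p5) \to p1) \lor p2   [eliminate \to]
≡ \lnot (p5 \land p4) \lor \lnot (\lnot (p3 \land p5) \lor p1) \lor p2   [eliminate \to]
≡ \lnot p5 \lor \lnot p4 \lor \lnot (\lnot (p3 \land p5) \lor p1) \lor p2   [De Morgan]
≡ \lnot p5 \lor \lnot p4 \lor (\lnot \lnot (p3 \land p5) \land \lnot p1) \lor p2   [De Morgan]
≡ \lnot p5 \lor \lnot p4 \lor (p3 \land p5 \land \lnot p1) \lor p2   [double negation]
≡ (\lnot p5 \lor \lnot p4 \lor p3 \lor p2) \land (\lnot p5 \lor \lnot p4 \lor p5 \lor p2) \land (\lnot p5 \lor \lnot p4 \lor \lnot p1 \lor p2)   [distribute \lor over \land]
≡ (\lnot p5 \lor \lnot p4 \lor p3 \lor p2) \land (\lnot p5 \lor \lnot p4 \lor \lnot p1 \lor p2)   [simplify]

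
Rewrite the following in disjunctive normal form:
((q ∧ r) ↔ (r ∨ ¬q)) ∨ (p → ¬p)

((q ∧ r) ↔ (r ∨ ¬q)) ∨ (p → ¬p)
≡ (((q ∧ r) → (r ∨ ¬q)) ∧ ((r ∨ ¬q) → (q ∧ r))) ∨ (p → ¬p)   — eliminate ↔
≡ ((¬(q ∧ r) ∨ r ∨ ¬q) ∧ ((r ∨ ¬q) → (q ∧ r))) ∨ (p → ¬p)   — eliminate →
≡ ((¬(q ∧ r) ∨ r ∨ ¬q) ∧ (¬(r ∨ ¬q) ∨ (q ∧ r))) ∨ (p → ¬p)   — eliminate →
≡ ((¬(q ∧ r) ∨ r ∨ ¬q) ∧ (¬(r ∨ ¬q) ∨ (q ∧ r))) ∨ ¬p ∨ ¬p   — eliminate →
≡ ((¬q ∨ ¬r ∨ r ∨ ¬q) ∧ (¬(r ∨ ¬q) ∨ (q ∧ r))) ∨ ¬p ∨ ¬p   — De Morgan
≡ ((¬q ∨ ¬r ∨ r ∨ ¬q) ∧ ((¬r ∧ ¬¬q) ∨ (q ∧ r))) ∨ ¬p ∨ ¬p   — De Morgan
≡ ((¬q ∨ ¬r ∨ r ∨ ¬q) ∧ ((¬r ∧ q) ∨ (q ∧ r))) ∨ ¬p ∨ ¬p   — double negation
≡ (¬q ∧ ¬r ∧ q) ∨ (¬q ∧ q ∧ r) ∨ (¬r ∧ ¬r ∧ q) ∨ (¬r ∧ q ∧ r) ∨ (r ∧ ¬r ∧ q) ∨ (r ∧ q ∧ r) ∨ (¬q ∧ ¬r ∧ q) ∨ (¬q ∧ q ∧ r) ∨ ¬p ∨ ¬p   — distribute ∧ over ∨
≡ (¬r ∧ q) ∨ (r ∧ q) ∨ ¬p   — simplify

(¬r ∧ q) ∨ (r ∧ q) ∨ ¬p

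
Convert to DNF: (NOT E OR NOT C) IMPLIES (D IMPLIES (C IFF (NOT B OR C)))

(NOT E OR NOT C) IMPLIES (D IMPLIES (C IFF (NOT B OR C)))
≡ NOT (NOT E OR NOT C) OR (D IMPLIES (C IFF (NOT B OR C)))   — eliminate IMPLIES
≡ NOT (NOT E OR NOT C) OR NOT D OR (C IFF (NOT B OR C))   — eliminate IMPLIES
≡ NOT (NOT E OR NOT C) OR NOT D OR ((C IMPLIES (NOT B OR C)) AND ((NOT B OR C) IMPLIES C))   — eliminate IFF
≡ NOT (NOT E OR NOT C) OR NOT D OR ((NOT C OR NOT B OR C) AND ((NOT B OR C) IMPLIES C))   — eliminate IMPLIES
≡ NOT (NOT E OR NOT C) OR NOT D OR ((NOT C OR NOT B OR C) AND (NOT (NOT B OR C) OR C))   — eliminate IMPLIES
≡ (NOT NOT E AND NOT NOT C) OR NOT D OR ((NOT C OR NOT B OR C) AND (NOT (NOT B OR C) OR C))   — De Morgan
≡ (E AND NOT NOT C) OR NOT D OR ((NOT C OR NOT B OR C) AND (NOT (NOT B OR C) OR C))   — double negation
≡ (E AND C) OR NOT D OR ((NOT C OR NOT B OR C) AND (NOT (NOT B OR C) OR C))   — double negation
≡ (E AND C) OR NOT D OR ((NOT C OR NOT B OR C) AND ((NOT NOT B AND NOT C) OR C))   — De Morgan
≡ (E AND C) OR NOT D OR ((NOT C OR NOT B OR C) AND ((B AND NOT C) OR C))   — double negation
≡ (E AND C) OR NOT D OR (NOT C AND B AND NOT C) OR (NOT C AND C) OR (NOT B AND B AND NOT C) OR (NOT B AND C) OR (C AND B AND NOT C) OR (C AND C)   — distribute AND over OR
≡ NOT D OR (NOT C AND B) OR C   — simplify

NOT D OR (NOT C AND B) OR C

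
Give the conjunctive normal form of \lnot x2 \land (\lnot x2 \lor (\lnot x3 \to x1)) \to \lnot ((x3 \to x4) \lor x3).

(x2 \lor x3) \land (x2 \lor \lnot x4) \land (x2 \lor \lnot x3)

\lnot x2 \land (\lnot x2 \lor (\lnot x3 \to x1)) \to \lnot ((x3 \to x4) \lor x3)
≡ \lnot (\lnot x2 \land (\lnot x2 \lor (\lnot x3 \to x1))) \lor \lnot ((x3 \to x4) \lor x3)   (eliminate \to)
≡ \lnot (\lnot x2 \land (\lnot x2 \lor \lnot \lnot x3 \lor x1)) \lor \lnot ((x3 \to x4) \lor x3)   (eliminate \to)
≡ \lnot (\lnot x2 \land (\lnot x2 \lor \lnot \lnot x3 \lor x1)) \lor \lnot (\lnot x3 \lor x4 \lor x3)   (eliminate \to)
≡ \lnot \lnot x2 \lor \lnot (\lnot x2 \lor \lnot \lnot x3 \lor x1) \lor \lnot (\lnot x3 \lor x4 \lor x3)   (De Morgan)
≡ x2 \lor \lnot (\lnot x2 \lor \lnot \lnot x3 \lor x1) \lor \lnot (\lnot x3 \lor x4 \lor x3)   (double negation)
≡ x2 \lor \lnot \lnot x2 \land \lnot \lnot \lnot x3 \land \lnot x1 \lor \lnot (\lnot x3 \lor x4 \lor x3)   (De Morgan)
≡ x2 \lor x2 \land \lnot \lnot \lnot x3 \land \lnot x1 \lor \lnot (\lnot x3 \lor x4 \lor x3)   (double negation)
≡ x2 \lor x2 \land \lnot x3 \land \lnot x1 \lor \lnot (\lnot x3 \lor x4 \lor x3)   (double negation)
≡ x2 \lor x2 \land \lnot x3 \land \lnot x1 \lor \lnot \lnot x3 \land \lnot x4 \land \lnot x3   (De Morgan)
≡ x2 \lor x2 \land \lnot x3 \land \lnot x1 \lor x3 \land \lnot x4 \land \lnot x3   (double negation)
≡ (x2 \lor x2 \lor x3) \land (x2 \lor x2 \lor \lnot x4) \land (x2 \lor x2 \lor \lnot x3) \land (x2 \lor \lnot x3 \lor x3) \land (x2 \lor \lnot x3 \lor \lnot x4) \land (x2 \lor \lnot x3 \lor \lnot x3) \land (x2 \lor \lnot x1 \lor x3) \land (x2 \lor \lnot x1 \lor \lnot x4) \land (x2 \lor \lnot x1 \lor \lnot x3)   (distribute \lor over \land)
≡ (x2 \lor x3) \land (x2 \lor \lnot x4) \land (x2 \lor \lnot x3)   (simplify)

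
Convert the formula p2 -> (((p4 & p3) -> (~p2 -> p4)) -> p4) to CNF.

~p2 | p4

p2 -> (((p4 & p3) -> (~p2 -> p4)) -> p4)
⇔ ~p2 | (((p4 & p3) -> (~p2 -> p4)) -> p4)   [eliminate ->]
⇔ ~p2 | ~((p4 & p3) -> (~p2 -> p4)) | p4   [eliminate ->]
⇔ ~p2 | ~(~(p4 & p3) | (~p2 -> p4)) | p4   [eliminate ->]
⇔ ~p2 | ~(~(p4 & p3) | ~~p2 | p4) | p4   [eliminate ->]
⇔ ~p2 | (~~(p4 & p3) & ~~~p2 & ~p4) | p4   [De Morgan]
⇔ ~p2 | (p4 & p3 & ~~~p2 & ~p4) | p4   [double negation]
⇔ ~p2 | (p4 & p3 & ~p2 & ~p4) | p4   [double negation]
⇔ (~p2 | p4 | p4) & (~p2 | p3 | p4) & (~p2 | ~p2 | p4) & (~p2 | ~p4 | p4)   [distribute | over &]
⇔ ~p2 | p4   [simplify]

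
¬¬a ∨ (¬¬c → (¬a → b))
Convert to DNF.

¬¬a ∨ (¬¬c → (¬a → b))
≡ ¬¬a ∨ ¬¬¬c ∨ (¬a → b)   [eliminate →]
≡ ¬¬a ∨ ¬¬¬c ∨ ¬¬a ∨ b   [eliminate →]
≡ a ∨ ¬¬¬c ∨ ¬¬a ∨ b   [double negation]
≡ a ∨ ¬c ∨ ¬¬a ∨ b   [double negation]
≡ a ∨ ¬c ∨ a ∨ b   [double negation]
≡ a ∨ ¬c ∨ b   [simplify]

a ∨ ¬c ∨ b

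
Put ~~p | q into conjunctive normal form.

~~p | q
= p | q   (double negation)

p | q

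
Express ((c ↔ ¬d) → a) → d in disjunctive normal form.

(¬d ∧ c ∧ ¬a) ∨ d

((c ↔ ¬d) → a) → d
⇔ ¬((c ↔ ¬d) → a) ∨ d   (eliminate →)
⇔ ¬(¬(c ↔ ¬d) ∨ a) ∨ d   (eliminate →)
⇔ ¬(¬((c → ¬d) ∧ (¬d → c)) ∨ a) ∨ d   (eliminate ↔)
⇔ ¬(¬((¬c ∨ ¬d) ∧ (¬d → c)) ∨ a) ∨ d   (eliminate →)
⇔ ¬(¬((¬c ∨ ¬d) ∧ (¬¬d ∨ c)) ∨ a) ∨ d   (eliminate →)
⇔ (¬¬((¬c ∨ ¬d) ∧ (¬¬d ∨ c)) ∧ ¬a) ∨ d   (De Morgan)
⇔ ((¬c ∨ ¬d) ∧ (¬¬d ∨ c) ∧ ¬a) ∨ d   (double negation)
⇔ ((¬c ∨ ¬d) ∧ (d ∨ c) ∧ ¬a) ∨ d   (double negation)
⇔ (¬c ∧ d ∧ ¬a) ∨ (¬c ∧ c ∧ ¬a) ∨ (¬d ∧ d ∧ ¬a) ∨ (¬d ∧ c ∧ ¬a) ∨ d   (distribute ∧ over ∨)
⇔ (¬d ∧ c ∧ ¬a) ∨ d   (simplify)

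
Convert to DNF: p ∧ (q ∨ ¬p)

p ∧ (q ∨ ¬p)
= (p ∧ q) ∨ (p ∧ ¬p)   — distribute ∧ over ∨
= p ∧ q   — simplify

p ∧ q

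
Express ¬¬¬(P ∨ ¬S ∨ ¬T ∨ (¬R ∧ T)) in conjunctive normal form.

¬¬¬(P ∨ ¬S ∨ ¬T ∨ (¬R ∧ T))
= ¬(P ∨ ¬S ∨ ¬T ∨ (¬R ∧ T))   [double negation]
= ¬P ∧ ¬¬S ∧ ¬¬T ∧ ¬(¬R ∧ T)   [De Morgan]
= ¬P ∧ S ∧ ¬¬T ∧ ¬(¬R ∧ T)   [double negation]
= ¬P ∧ S ∧ T ∧ ¬(¬R ∧ T)   [double negation]
= ¬P ∧ S ∧ T ∧ (¬¬R ∨ ¬T)   [De Morgan]
= ¬P ∧ S ∧ T ∧ (R ∨ ¬T)   [double negation]

¬P ∧ S ∧ T ∧ (R ∨ ¬T)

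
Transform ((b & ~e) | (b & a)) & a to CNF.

b & a

((b & ~e) | (b & a)) & a
≡ (b | b) & (b | a) & (~e | b) & (~e | a) & a   [distribute | over &]
≡ b & a   [simplify]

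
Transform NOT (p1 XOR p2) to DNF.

(NOT p1 AND NOT p2) OR (p2 AND p1)

NOT (p1 XOR p2)
= NOT ((p1 AND NOT p2) OR (NOT p1 AND p2))
= NOT (p1 AND NOT p2) AND NOT (NOT p1 AND p2)
= (NOT p1 OR NOT NOT p2) AND NOT (NOT p1 AND p2)
= (NOT p1 OR p2) AND NOT (NOT p1 AND p2)
= (NOT p1 OR p2) AND (NOT NOT p1 OR NOT p2)
= (NOT p1 OR p2) AND (p1 OR NOT p2)
= (NOT p1 AND p1) OR (NOT p1 AND NOT p2) OR (p2 AND p1) OR (p2 AND NOT p2)
= (NOT p1 AND NOT p2) OR (p2 AND p1)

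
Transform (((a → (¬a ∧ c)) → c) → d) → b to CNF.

(a ∨ c ∨ b) ∧ (¬d ∨ b)

(((a → (¬a ∧ c)) → c) → d) → b
= ¬(((a → (¬a ∧ c)) → c) → d) ∨ b   [eliminate →]
= ¬(¬((a → (¬a ∧ c)) → c) ∨ d) ∨ b   [eliminate →]
= ¬(¬(¬(a → (¬a ∧ c)) ∨ c) ∨ d) ∨ b   [eliminate →]
= ¬(¬(¬(¬a ∨ (¬a ∧ c)) ∨ c) ∨ d) ∨ b   [eliminate →]
= (¬¬(¬(¬a ∨ (¬a ∧ c)) ∨ c) ∧ ¬d) ∨ b   [De Morgan]
= ((¬(¬a ∨ (¬a ∧ c)) ∨ c) ∧ ¬d) ∨ b   [double negation]
= (((¬¬a ∧ ¬(¬a ∧ c)) ∨ c) ∧ ¬d) ∨ b   [De Morgan]
= (((a ∧ ¬(¬a ∧ c)) ∨ c) ∧ ¬d) ∨ b   [double negation]
= (((a ∧ (¬¬a ∨ ¬c)) ∨ c) ∧ ¬d) ∨ b   [De Morgan]
= (((a ∧ (a ∨ ¬c)) ∨ c) ∧ ¬d) ∨ b   [double negation]
= (a ∨ c ∨ b) ∧ (a ∨ ¬c ∨ c ∨ b) ∧ (¬d ∨ b)   [distribute ∨ over ∧]
= (a ∨ c ∨ b) ∧ (¬d ∨ b)   [simplify]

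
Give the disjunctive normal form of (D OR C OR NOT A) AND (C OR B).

(D AND B) OR C OR (NOT A AND B)

(D OR C OR NOT A) AND (C OR B)
= (D AND C) OR (D AND B) OR (C AND C) OR (C AND B) OR (NOT A AND C) OR (NOT A AND B)   [distribute AND over OR]
= (D AND B) OR C OR (NOT A AND B)   [simplify]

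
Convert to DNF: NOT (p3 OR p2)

NOT (p3 OR p2)
⇔ NOT p3 AND NOT p2   [De Morgan]

NOT p3 AND NOT p2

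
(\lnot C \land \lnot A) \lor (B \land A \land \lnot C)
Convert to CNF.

(\lnot C \land \lnot A) \lor (B \land A \land \lnot C)
≡ (\lnot C \lor B) \land (\lnot C \lor A) \land (\lnot C \lor \lnot C) \land (\lnot A \lor B) \land (\lnot A \lor A) \land (\lnot A \lor \lnot C)   [distribute \lor over \land]
≡ \lnot C \land (\lnot A \lor B)   [simplify]

\lnot C \land (\lnot A \lor B)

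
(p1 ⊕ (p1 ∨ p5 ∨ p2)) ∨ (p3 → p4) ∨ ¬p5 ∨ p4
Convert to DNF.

(¬p1 ∧ p5) ∨ (¬p1 ∧ p2) ∨ ¬p3 ∨ p4 ∨ ¬p5

(p1 ⊕ (p1 ∨ p5 ∨ p2)) ∨ (p3 → p4) ∨ ¬p5 ∨ p4
≡ (p1 ∧ ¬(p1 ∨ p5 ∨ p2)) ∨ (¬p1 ∧ (p1 ∨ p5 ∨ p2)) ∨ (p3 → p4) ∨ ¬p5 ∨ p4   (expand ⊕)
≡ (p1 ∧ ¬(p1 ∨ p5 ∨ p2)) ∨ (¬p1 ∧ (p1 ∨ p5 ∨ p2)) ∨ ¬p3 ∨ p4 ∨ ¬p5 ∨ p4   (eliminate →)
≡ (p1 ∧ ¬p1 ∧ ¬p5 ∧ ¬p2) ∨ (¬p1 ∧ (p1 ∨ p5 ∨ p2)) ∨ ¬p3 ∨ p4 ∨ ¬p5 ∨ p4   (De Morgan)
≡ (p1 ∧ ¬p1 ∧ ¬p5 ∧ ¬p2) ∨ (¬p1 ∧ p1) ∨ (¬p1 ∧ p5) ∨ (¬p1 ∧ p2) ∨ ¬p3 ∨ p4 ∨ ¬p5 ∨ p4   (distribute ∧ over ∨)
≡ (¬p1 ∧ p5) ∨ (¬p1 ∧ p2) ∨ ¬p3 ∨ p4 ∨ ¬p5   (simplify)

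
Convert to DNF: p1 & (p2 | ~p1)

p1 & (p2 | ~p1)
= (p1 & p2) | (p1 & ~p1)
= p1 & p2

p1 & p2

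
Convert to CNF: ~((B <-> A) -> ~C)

~((B <-> A) -> ~C)
≡ ~(~(B <-> A) | ~C)   — eliminate ->
≡ ~(~((B -> A) & (A -> B)) | ~C)   — eliminate <->
≡ ~(~((~B | A) & (A -> B)) | ~C)   — eliminate ->
≡ ~(~((~B | A) & (~A | B)) | ~C)   — eliminate ->
≡ ~~((~B | A) & (~A | B)) & ~~C   — De Morgan
≡ (~B | A) & (~A | B) & ~~C   — double negation
≡ (~B | A) & (~A | B) & C   — double negation

(~B | A) & (~A | B) & C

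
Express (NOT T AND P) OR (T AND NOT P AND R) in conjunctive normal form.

(NOT T OR NOT P) AND (NOT T OR R) AND (P OR T) AND (P OR R)

(NOT T AND P) OR (T AND NOT P AND R)
⇔ (NOT T OR T) AND (NOT T OR NOT P) AND (NOT T OR R) AND (P OR T) AND (P OR NOT P) AND (P OR R)   — distribute OR over AND
⇔ (NOT T OR NOT P) AND (NOT T OR R) AND (P OR T) AND (P OR R)   — simplify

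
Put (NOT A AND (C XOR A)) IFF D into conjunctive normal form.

(A OR NOT C OR D) AND (NOT D OR NOT A) AND (NOT D OR C OR A)

(NOT A AND (C XOR A)) IFF D
= ((NOT A AND (C XOR A)) IMPLIES D) AND (D IMPLIES (NOT A AND (C XOR A)))
= (NOT (NOT A AND (C XOR A)) OR D) AND (D IMPLIES (NOT A AND (C XOR A)))
= (NOT (NOT A AND (C OR A) AND NOT (C AND A)) OR D) AND (D IMPLIES (NOT A AND (C XOR A)))
= (NOT (NOT A AND (C OR A) AND NOT (C AND A)) OR D) AND (NOT D OR (NOT A AND (C XOR A)))
= (NOT (NOT A AND (C OR A) AND NOT (C AND A)) OR D) AND (NOT D OR (NOT A AND (C OR A) AND NOT (C AND A)))
= (NOT NOT A OR NOT (C OR A) OR NOT NOT (C AND A) OR D) AND (NOT D OR (NOT A AND (C OR A) AND NOT (C AND A)))
= (A OR NOT (C OR A) OR NOT NOT (C AND A) OR D) AND (NOT D OR (NOT A AND (C OR A) AND NOT (C AND A)))
= (A OR (NOT C AND NOT A) OR NOT NOT (C AND A) OR D) AND (NOT D OR (NOT A AND (C OR A) AND NOT (C AND A)))
= (A OR (NOT C AND NOT A) OR (C AND A) OR D) AND (NOT D OR (NOT A AND (C OR A) AND NOT (C AND A)))
= (A OR (NOT C AND NOT A) OR (C AND A) OR D) AND (NOT D OR (NOT A AND (C OR A) AND (NOT C OR NOT A)))
= (A OR NOT C OR C OR D) AND (A OR NOT C OR A OR D) AND (A OR NOT A OR C OR D) AND (A OR NOT A OR A OR D) AND (NOT D OR NOT A) AND (NOT D OR C OR A) AND (NOT D OR NOT C OR NOT A)
= (A OR NOT C OR D) AND (NOT D OR NOT A) AND (NOT D OR C OR A)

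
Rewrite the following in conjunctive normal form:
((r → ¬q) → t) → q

¬t ∨ q

((r → ¬q) → t) → q
≡ ¬((r → ¬q) → t) ∨ q
≡ ¬(¬(r → ¬q) ∨ t) ∨ q
≡ ¬(¬(¬r ∨ ¬q) ∨ t) ∨ q
≡ (¬¬(¬r ∨ ¬q) ∧ ¬t) ∨ q
≡ ((¬r ∨ ¬q) ∧ ¬t) ∨ q
≡ (¬r ∨ ¬q ∨ q) ∧ (¬t ∨ q)
≡ ¬t ∨ q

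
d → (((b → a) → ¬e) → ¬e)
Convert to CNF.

d → (((b → a) → ¬e) → ¬e)
≡ ¬d ∨ (((b → a) → ¬e) → ¬e)   (eliminate →)
≡ ¬d ∨ ¬((b → a) → ¬e) ∨ ¬e   (eliminate →)
≡ ¬d ∨ ¬(¬(b → a) ∨ ¬e) ∨ ¬e   (eliminate →)
≡ ¬d ∨ ¬(¬(¬b ∨ a) ∨ ¬e) ∨ ¬e   (eliminate →)
≡ ¬d ∨ (¬¬(¬b ∨ a) ∧ ¬¬e) ∨ ¬e   (De Morgan)
≡ ¬d ∨ ((¬b ∨ a) ∧ ¬¬e) ∨ ¬e   (double negation)
≡ ¬d ∨ ((¬b ∨ a) ∧ e) ∨ ¬e   (double negation)
≡ (¬d ∨ ¬b ∨ a ∨ ¬e) ∧ (¬d ∨ e ∨ ¬e)   (distribute ∨ over ∧)
≡ ¬d ∨ ¬b ∨ a ∨ ¬e   (simplify)

¬d ∨ ¬b ∨ a ∨ ¬e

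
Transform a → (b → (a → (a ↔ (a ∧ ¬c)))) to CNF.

¬a ∨ ¬b ∨ ¬c

a → (b → (a → (a ↔ (a ∧ ¬c))))
≡ ¬a ∨ (b → (a → (a ↔ (a ∧ ¬c))))   [eliminate →]
≡ ¬a ∨ ¬b ∨ (a → (a ↔ (a ∧ ¬c)))   [eliminate →]
≡ ¬a ∨ ¬b ∨ ¬a ∨ (a ↔ (a ∧ ¬c))   [eliminate →]
≡ ¬a ∨ ¬b ∨ ¬a ∨ ((a → (a ∧ ¬c)) ∧ ((a ∧ ¬c) → a))   [eliminate ↔]
≡ ¬a ∨ ¬b ∨ ¬a ∨ ((¬a ∨ (a ∧ ¬c)) ∧ ((a ∧ ¬c) → a))   [eliminate →]
≡ ¬a ∨ ¬b ∨ ¬a ∨ ((¬a ∨ (a ∧ ¬c)) ∧ (¬(a ∧ ¬c) ∨ a))   [eliminate →]
≡ ¬a ∨ ¬b ∨ ¬a ∨ ((¬a ∨ (a ∧ ¬c)) ∧ (¬a ∨ ¬¬c ∨ a))   [De Morgan]
≡ ¬a ∨ ¬b ∨ ¬a ∨ ((¬a ∨ (a ∧ ¬c)) ∧ (¬a ∨ c ∨ a))   [double negation]
≡ (¬a ∨ ¬b ∨ ¬a ∨ ¬a ∨ a) ∧ (¬a ∨ ¬b ∨ ¬a ∨ ¬a ∨ ¬c) ∧ (¬a ∨ ¬b ∨ ¬a ∨ ¬a ∨ c ∨ a)   [distribute ∨ over ∧]
≡ ¬a ∨ ¬b ∨ ¬c   [simplify]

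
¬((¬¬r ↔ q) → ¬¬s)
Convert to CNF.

¬((¬¬r ↔ q) → ¬¬s)
⇔ ¬(¬(¬¬r ↔ q) ∨ ¬¬s)   (eliminate →)
⇔ ¬(¬((¬¬r → q) ∧ (q → ¬¬r)) ∨ ¬¬s)   (eliminate ↔)
⇔ ¬(¬((¬¬¬r ∨ q) ∧ (q → ¬¬r)) ∨ ¬¬s)   (eliminate →)
⇔ ¬(¬((¬¬¬r ∨ q) ∧ (¬q ∨ ¬¬r)) ∨ ¬¬s)   (eliminate →)
⇔ ¬¬((¬¬¬r ∨ q) ∧ (¬q ∨ ¬¬r)) ∧ ¬¬¬s   (De Morgan)
⇔ (¬¬¬r ∨ q) ∧ (¬q ∨ ¬¬r) ∧ ¬¬¬s   (double negation)
⇔ (¬r ∨ q) ∧ (¬q ∨ ¬¬r) ∧ ¬¬¬s   (double negation)
⇔ (¬r ∨ q) ∧ (¬q ∨ r) ∧ ¬¬¬s   (double negation)
⇔ (¬r ∨ q) ∧ (¬q ∨ r) ∧ ¬s   (double negation)

(¬r ∨ q) ∧ (¬q ∨ r) ∧ ¬s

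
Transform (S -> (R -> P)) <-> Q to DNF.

(S -> (R -> P)) <-> Q
≡ ((S -> (R -> P)) -> Q) & (Q -> (S -> (R -> P)))   — eliminate <->
≡ (~(S -> (R -> P)) | Q) & (Q -> (S -> (R -> P)))   — eliminate ->
≡ (~(~S | (R -> P)) | Q) & (Q -> (S -> (R -> P)))   — eliminate ->
≡ (~(~S | ~R | P) | Q) & (Q -> (S -> (R -> P)))   — eliminate ->
≡ (~(~S | ~R | P) | Q) & (~Q | (S -> (R -> P)))   — eliminate ->
≡ (~(~S | ~R | P) | Q) & (~Q | ~S | (R -> P))   — eliminate ->
≡ (~(~S | ~R | P) | Q) & (~Q | ~S | ~R | P)   — eliminate ->
≡ ((~~S & ~~R & ~P) | Q) & (~Q | ~S | ~R | P)   — De Morgan
≡ ((S & ~~R & ~P) | Q) & (~Q | ~S | ~R | P)   — double negation
≡ ((S & R & ~P) | Q) & (~Q | ~S | ~R | P)   — double negation
≡ (S & R & ~P & ~Q) | (S & R & ~P & ~S) | (S & R & ~P & ~R) | (S & R & ~P & P) | (Q & ~Q) | (Q & ~S) | (Q & ~R) | (Q & P)   — distribute & over |
≡ (S & R & ~P & ~Q) | (Q & ~S) | (Q & ~R) | (Q & P)   — simplify

(S & R & ~P & ~Q) | (Q & ~S) | (Q & ~R) | (Q & P)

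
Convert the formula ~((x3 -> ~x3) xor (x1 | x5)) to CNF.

(x3 | x1 | x5) & (~x1 | ~x3) & (~x5 | ~x3)

~((x3 -> ~x3) xor (x1 | x5))
≡ ~(((x3 -> ~x3) | x1 | x5) & ~((x3 -> ~x3) & (x1 | x5)))   — expand xor
≡ ~((~x3 | ~x3 | x1 | x5) & ~((x3 -> ~x3) & (x1 | x5)))   — eliminate ->
≡ ~((~x3 | ~x3 | x1 | x5) & ~((~x3 | ~x3) & (x1 | x5)))   — eliminate ->
≡ ~(~x3 | ~x3 | x1 | x5) | ~~((~x3 | ~x3) & (x1 | x5))   — De Morgan
≡ (~~x3 & ~~x3 & ~x1 & ~x5) | ~~((~x3 | ~x3) & (x1 | x5))   — De Morgan
≡ (x3 & ~~x3 & ~x1 & ~x5) | ~~((~x3 | ~x3) & (x1 | x5))   — double negation
≡ (x3 & x3 & ~x1 & ~x5) | ~~((~x3 | ~x3) & (x1 | x5))   — double negation
≡ (x3 & x3 & ~x1 & ~x5) | ((~x3 | ~x3) & (x1 | x5))   — double negation
≡ (x3 | ~x3 | ~x3) & (x3 | x1 | x5) & (x3 | ~x3 | ~x3) & (x3 | x1 | x5) & (~x1 | ~x3 | ~x3) & (~x1 | x1 | x5) & (~x5 | ~x3 | ~x3) & (~x5 | x1 | x5)   — distribute | over &
≡ (x3 | x1 | x5) & (~x1 | ~x3) & (~x5 | ~x3)   — simplify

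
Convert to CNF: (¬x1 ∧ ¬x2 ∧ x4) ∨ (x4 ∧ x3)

(¬x1 ∨ x3) ∧ (¬x2 ∨ x3) ∧ x4

(¬x1 ∧ ¬x2 ∧ x4) ∨ (x4 ∧ x3)
⇔ (¬x1 ∨ x4) ∧ (¬x1 ∨ x3) ∧ (¬x2 ∨ x4) ∧ (¬x2 ∨ x3) ∧ (x4 ∨ x4) ∧ (x4 ∨ x3)
⇔ (¬x1 ∨ x3) ∧ (¬x2 ∨ x3) ∧ x4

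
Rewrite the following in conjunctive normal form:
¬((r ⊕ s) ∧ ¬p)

¬((r ⊕ s) ∧ ¬p)
= ¬((r ∨ s) ∧ ¬(r ∧ s) ∧ ¬p)   [expand ⊕]
= ¬(r ∨ s) ∨ ¬¬(r ∧ s) ∨ ¬¬p   [De Morgan]
= (¬r ∧ ¬s) ∨ ¬¬(r ∧ s) ∨ ¬¬p   [De Morgan]
= (¬r ∧ ¬s) ∨ (r ∧ s) ∨ ¬¬p   [double negation]
= (¬r ∧ ¬s) ∨ (r ∧ s) ∨ p   [double negation]
= (¬r ∨ r ∨ p) ∧ (¬r ∨ s ∨ p) ∧ (¬s ∨ r ∨ p) ∧ (¬s ∨ s ∨ p)   [distribute ∨ over ∧]
= (¬r ∨ s ∨ p) ∧ (¬s ∨ r ∨ p)   [simplify]

(¬r ∨ s ∨ p) ∧ (¬s ∨ r ∨ p)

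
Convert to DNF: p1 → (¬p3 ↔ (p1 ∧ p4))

p1 → (¬p3 ↔ (p1 ∧ p4))
≡ ¬p1 ∨ (¬p3 ↔ (p1 ∧ p4))   [eliminate →]
≡ ¬p1 ∨ ((¬p3 → (p1 ∧ p4)) ∧ ((p1 ∧ p4) → ¬p3))   [eliminate ↔]
≡ ¬p1 ∨ ((¬¬p3 ∨ (p1 ∧ p4)) ∧ ((p1 ∧ p4) → ¬p3))   [eliminate →]
≡ ¬p1 ∨ ((¬¬p3 ∨ (p1 ∧ p4)) ∧ (¬(p1 ∧ p4) ∨ ¬p3))   [eliminate →]
≡ ¬p1 ∨ ((p3 ∨ (p1 ∧ p4)) ∧ (¬(p1 ∧ p4) ∨ ¬p3))   [double negation]
≡ ¬p1 ∨ ((p3 ∨ (p1 ∧ p4)) ∧ (¬p1 ∨ ¬p4 ∨ ¬p3))   [De Morgan]
≡ ¬p1 ∨ (p3 ∧ ¬p1) ∨ (p3 ∧ ¬p4) ∨ (p3 ∧ ¬p3) ∨ (p1 ∧ p4 ∧ ¬p1) ∨ (p1 ∧ p4 ∧ ¬p4) ∨ (p1 ∧ p4 ∧ ¬p3)   [distribute ∧ over ∨]
≡ ¬p1 ∨ (p3 ∧ ¬p4) ∨ (p1 ∧ p4 ∧ ¬p3)   [simplify]

¬p1 ∨ (p3 ∧ ¬p4) ∨ (p1 ∧ p4 ∧ ¬p3)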